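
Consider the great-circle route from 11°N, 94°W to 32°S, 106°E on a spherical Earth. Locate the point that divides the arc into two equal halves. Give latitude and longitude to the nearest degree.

Write both endpoints as unit vectors p₁, p₂ with components (cos φ cos λ, cos φ sin λ, sin φ).
The central angle between the endpoints is δ = arccos(p₁·p₂) ≈ 2.654 rad (152.1°).
Interpolate at f = 1/2 with slerp weights a = sin((1−f)δ)/sin δ ≈ 2.071, b = sin(fδ)/sin δ ≈ 2.071.
p = a·p₁ + b·p₂ ≈ (-0.626, -0.340, -0.702); φ = arcsin(p_z) ≈ -44.60°, λ = atan2(p_y, p_x) ≈ -151.51°.

≈ 45°S, 152°W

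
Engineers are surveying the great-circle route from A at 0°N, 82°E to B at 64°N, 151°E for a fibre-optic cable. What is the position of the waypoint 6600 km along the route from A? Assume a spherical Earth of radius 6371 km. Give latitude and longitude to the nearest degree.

Write both endpoints as unit vectors p₁, p₂ with components (cos φ cos λ, cos φ sin λ, sin φ).
The central angle between the endpoints is δ = arccos(p₁·p₂) ≈ 1.413 rad (81.0°). The total great-circle distance is δ·R ≈ 1.413 × 6371 ≈ 9003 km, so the target fraction is f = 6600/9003 ≈ 0.733.
Interpolate at f ≈ 0.733 with slerp weights a = sin((1−f)δ)/sin δ ≈ 0.373, b = sin(fδ)/sin δ ≈ 0.871.
p = a·p₁ + b·p₂ ≈ (-0.282, 0.554, 0.783); φ = arcsin(p_z) ≈ 51.54°, λ = atan2(p_y, p_x) ≈ 116.97°.

≈ 52°N, 117°E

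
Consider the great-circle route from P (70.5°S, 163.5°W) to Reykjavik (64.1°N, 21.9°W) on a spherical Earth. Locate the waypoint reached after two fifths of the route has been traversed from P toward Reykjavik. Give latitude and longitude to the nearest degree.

Write both endpoints as unit vectors p₁, p₂ with components (cos φ cos λ, cos φ sin λ, sin φ).
The central angle between the endpoints is δ = arccos(p₁·p₂) ≈ 2.866 rad (164.2°).
Interpolate at f = 2/5 with slerp weights a = sin((1−f)δ)/sin δ ≈ 3.633, b = sin(fδ)/sin δ ≈ 3.347.
p = a·p₁ + b·p₂ ≈ (0.194, -0.890, -0.413); φ = arcsin(p_z) ≈ -24.41°, λ = atan2(p_y, p_x) ≈ -77.71°.

≈ (24°S, 78°W)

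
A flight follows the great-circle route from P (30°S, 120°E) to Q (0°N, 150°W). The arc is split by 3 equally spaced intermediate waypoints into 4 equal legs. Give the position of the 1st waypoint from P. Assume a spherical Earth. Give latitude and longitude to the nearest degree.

Write both endpoints as unit vectors p₁, p₂ with components (cos φ cos λ, cos φ sin λ, sin φ).
The central angle between the endpoints is δ = arccos(p₁·p₂) ≈ 1.571 rad (90.0°).
Interpolate at f = 1/4 with slerp weights a = sin((1−f)δ)/sin δ ≈ 0.924, b = sin(fδ)/sin δ ≈ 0.383.
p = a·p₁ + b·p₂ ≈ (-0.731, 0.502, -0.462); φ = arcsin(p_z) ≈ -27.51°, λ = atan2(p_y, p_x) ≈ 145.56°.

≈ (28°S, 146°E)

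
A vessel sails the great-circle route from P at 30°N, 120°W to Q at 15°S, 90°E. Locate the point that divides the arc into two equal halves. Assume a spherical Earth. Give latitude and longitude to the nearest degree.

Write both endpoints as unit vectors p₁, p₂ with components (cos φ cos λ, cos φ sin λ, sin φ).
The central angle between the endpoints is δ = arccos(p₁·p₂) ≈ 2.594 rad (148.6°).
Interpolate at f = 1/2 with slerp weights a = sin((1−f)δ)/sin δ ≈ 1.850, b = sin(fδ)/sin δ ≈ 1.850.
p = a·p₁ + b·p₂ ≈ (-0.801, 0.399, 0.446); φ = arcsin(p_z) ≈ 26.49°, λ = atan2(p_y, p_x) ≈ 153.50°.

≈ 26°N, 153°E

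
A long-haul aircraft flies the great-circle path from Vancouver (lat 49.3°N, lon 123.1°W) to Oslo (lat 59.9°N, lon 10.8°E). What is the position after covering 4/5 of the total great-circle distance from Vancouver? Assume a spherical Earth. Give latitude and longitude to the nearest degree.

The haversine formula gives a central angle δ ≈ 1.127 rad (64.6°) between the endpoints.
Interpolate at f = 4/5 with slerp weights a = sin((1−f)δ)/sin δ ≈ 0.247, b = sin(fδ)/sin δ ≈ 0.868.
p = a·p₁ + b·p₂ ≈ (0.340, -0.054, 0.939); φ = arcsin(p_z) ≈ 69.89°, λ = atan2(p_y, p_x) ≈ -8.96°.

≈ lat 70°N, lon 9°W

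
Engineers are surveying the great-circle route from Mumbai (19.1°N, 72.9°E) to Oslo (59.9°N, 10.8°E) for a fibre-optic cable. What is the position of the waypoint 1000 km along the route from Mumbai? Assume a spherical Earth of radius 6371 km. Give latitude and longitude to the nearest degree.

≈ 27°N, 68°E

Write both endpoints as unit vectors p₁, p₂ with components (cos φ cos λ, cos φ sin λ, sin φ).
The central angle between the endpoints is δ = arccos(p₁·p₂) ≈ 1.042 rad (59.7°). The total great-circle distance is δ·R ≈ 1.042 × 6371 ≈ 6636 km, so the target fraction is f = 1000/6636 ≈ 0.151.
Interpolate at f ≈ 0.151 with slerp weights a = sin((1−f)δ)/sin δ ≈ 0.896, b = sin(fδ)/sin δ ≈ 0.181.
p = a·p₁ + b·p₂ ≈ (0.338, 0.827, 0.450); φ = arcsin(p_z) ≈ 26.74°, λ = atan2(p_y, p_x) ≈ 67.74°.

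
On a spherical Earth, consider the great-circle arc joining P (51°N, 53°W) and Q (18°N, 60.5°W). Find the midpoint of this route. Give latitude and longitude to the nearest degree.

Write both endpoints as unit vectors p₁, p₂ with components (cos φ cos λ, cos φ sin λ, sin φ).
The central angle between the endpoints is δ = arccos(p₁·p₂) ≈ 0.585 rad (33.5°).
Interpolate at f = 1/2 with slerp weights a = sin((1−f)δ)/sin δ ≈ 0.522, b = sin(fδ)/sin δ ≈ 0.522.
p = a·p₁ + b·p₂ ≈ (0.442, -0.695, 0.567); φ = arcsin(p_z) ≈ 34.55°, λ = atan2(p_y, p_x) ≈ -57.51°.

≈ (35°N, 58°W)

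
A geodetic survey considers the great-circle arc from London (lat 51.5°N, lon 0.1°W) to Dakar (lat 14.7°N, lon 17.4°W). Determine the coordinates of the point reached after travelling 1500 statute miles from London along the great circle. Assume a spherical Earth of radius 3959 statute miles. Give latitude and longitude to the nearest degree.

≈ lat 31°N, lon 11°W

Write both endpoints as unit vectors p₁, p₂ with components (cos φ cos λ, cos φ sin λ, sin φ).
The central angle between the endpoints is δ = arccos(p₁·p₂) ≈ 0.686 rad (39.3°). The total great-circle distance is δ·R ≈ 0.686 × 3959 ≈ 2718 mi, so the target fraction is f = 1500/2718 ≈ 0.552.
Interpolate at f ≈ 0.552 with slerp weights a = sin((1−f)δ)/sin δ ≈ 0.478, b = sin(fδ)/sin δ ≈ 0.584.
p = a·p₁ + b·p₂ ≈ (0.836, -0.169, 0.522); φ = arcsin(p_z) ≈ 31.46°, λ = atan2(p_y, p_x) ≈ -11.45°.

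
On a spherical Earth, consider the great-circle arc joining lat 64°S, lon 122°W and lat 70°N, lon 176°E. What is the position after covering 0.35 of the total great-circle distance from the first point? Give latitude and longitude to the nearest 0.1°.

≈ lat 17.1°S, lon 144.2°W

From cos δ = sin φ₁ sin φ₂ + cos φ₁ cos φ₂ cos Δλ, the central angle is δ ≈ 2.456 rad (140.7°).
Interpolate at f = 0.35 with slerp weights a = sin((1−f)δ)/sin δ ≈ 1.579, b = sin(fδ)/sin δ ≈ 1.197.
p = a·p₁ + b·p₂ ≈ (-0.775, -0.559, -0.295); φ = arcsin(p_z) ≈ -17.14°, λ = atan2(p_y, p_x) ≈ -144.23°.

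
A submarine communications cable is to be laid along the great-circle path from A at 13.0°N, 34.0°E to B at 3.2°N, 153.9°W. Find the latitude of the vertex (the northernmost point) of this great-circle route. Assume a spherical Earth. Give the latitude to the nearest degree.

≈ 64°N

The great circle lies in the plane with unit normal n̂ = (p₁ × p₂)/|p₁ × p₂|.
Here n̂_z ≈ +0.433; the vertex latitude is φ_max = arccos|n̂_z| ≈ 64.4°.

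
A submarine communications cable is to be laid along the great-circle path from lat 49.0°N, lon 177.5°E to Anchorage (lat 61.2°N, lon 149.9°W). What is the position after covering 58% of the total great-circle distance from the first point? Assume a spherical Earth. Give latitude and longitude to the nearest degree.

≈ lat 57°N, lon 166°W

Write both endpoints as unit vectors p₁, p₂ with components (cos φ cos λ, cos φ sin λ, sin φ).
The central angle between the endpoints is δ = arccos(p₁·p₂) ≈ 0.383 rad (21.9°).
Interpolate at f = 0.58 with slerp weights a = sin((1−f)δ)/sin δ ≈ 0.429, b = sin(fδ)/sin δ ≈ 0.590.
p = a·p₁ + b·p₂ ≈ (-0.527, -0.130, 0.840); φ = arcsin(p_z) ≈ 57.15°, λ = atan2(p_y, p_x) ≈ -166.12°.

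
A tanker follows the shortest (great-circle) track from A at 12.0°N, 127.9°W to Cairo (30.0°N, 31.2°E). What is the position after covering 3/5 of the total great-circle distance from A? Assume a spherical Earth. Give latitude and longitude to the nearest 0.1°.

≈ 65.2°N, 35.7°W

Convert each endpoint to a unit vector on the sphere (x = cos φ cos λ, y = cos φ sin λ, z = sin φ).
The central angle between the endpoints is δ = arccos(p₁·p₂) ≈ 2.329 rad (133.4°).
Interpolate at f = 3/5 with slerp weights a = sin((1−f)δ)/sin δ ≈ 1.105, b = sin(fδ)/sin δ ≈ 1.356.
p = a·p₁ + b·p₂ ≈ (0.341, -0.244, 0.908); φ = arcsin(p_z) ≈ 65.21°, λ = atan2(p_y, p_x) ≈ -35.66°.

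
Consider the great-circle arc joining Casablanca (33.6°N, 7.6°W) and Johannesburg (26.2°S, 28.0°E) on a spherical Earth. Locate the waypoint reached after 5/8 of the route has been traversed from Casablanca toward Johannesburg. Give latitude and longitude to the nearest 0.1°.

Write both endpoints as unit vectors p₁, p₂ with components (cos φ cos λ, cos φ sin λ, sin φ).
The central angle between the endpoints is δ = arccos(p₁·p₂) ≈ 1.199 rad (68.7°).
Interpolate at f = 5/8 with slerp weights a = sin((1−f)δ)/sin δ ≈ 0.466, b = sin(fδ)/sin δ ≈ 0.731.
p = a·p₁ + b·p₂ ≈ (0.964, 0.257, -0.065); φ = arcsin(p_z) ≈ -3.71°, λ = atan2(p_y, p_x) ≈ 14.90°.

≈ 3.7°S, 14.9°E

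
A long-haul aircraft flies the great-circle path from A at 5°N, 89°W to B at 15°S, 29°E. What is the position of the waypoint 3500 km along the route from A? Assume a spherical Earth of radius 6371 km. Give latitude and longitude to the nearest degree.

From cos δ = sin φ₁ sin φ₂ + cos φ₁ cos φ₂ cos Δλ, the central angle is δ ≈ 2.065 rad (118.3°). The total great-circle distance is δ·R ≈ 2.065 × 6371 ≈ 13156 km, so the target fraction is f = 3500/13156 ≈ 0.266.
Interpolate at f ≈ 0.266 with slerp weights a = sin((1−f)δ)/sin δ ≈ 1.134, b = sin(fδ)/sin δ ≈ 0.593.
p = a·p₁ + b·p₂ ≈ (0.521, -0.852, -0.055); φ = arcsin(p_z) ≈ -3.13°, λ = atan2(p_y, p_x) ≈ -58.56°.

≈ 3°S, 59°W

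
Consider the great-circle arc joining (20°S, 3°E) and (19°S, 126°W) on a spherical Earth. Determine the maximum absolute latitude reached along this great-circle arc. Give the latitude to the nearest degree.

The great circle lies in the plane with unit normal n̂ = (p₁ × p₂)/|p₁ × p₂|.
Here n̂_z ≈ -0.772; the vertex latitude is φ_max = arccos|n̂_z| ≈ 39.4°.

≈ 39°S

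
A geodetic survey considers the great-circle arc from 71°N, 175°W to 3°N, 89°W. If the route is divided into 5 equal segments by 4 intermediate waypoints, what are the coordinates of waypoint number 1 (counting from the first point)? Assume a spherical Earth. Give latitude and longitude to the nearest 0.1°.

≈ 64.0°N, 132.8°W

From cos δ = sin φ₁ sin φ₂ + cos φ₁ cos φ₂ cos Δλ, the central angle is δ ≈ 1.499 rad (85.9°).
Interpolate at f = 1/5 with slerp weights a = sin((1−f)δ)/sin δ ≈ 0.934, b = sin(fδ)/sin δ ≈ 0.296.
p = a·p₁ + b·p₂ ≈ (-0.298, -0.322, 0.899); φ = arcsin(p_z) ≈ 63.98°, λ = atan2(p_y, p_x) ≈ -132.76°.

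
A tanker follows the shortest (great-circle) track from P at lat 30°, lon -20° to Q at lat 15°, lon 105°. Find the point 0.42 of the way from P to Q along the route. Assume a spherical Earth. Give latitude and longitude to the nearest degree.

Write both endpoints as unit vectors p₁, p₂ with components (cos φ cos λ, cos φ sin λ, sin φ).
The central angle between the endpoints is δ = arccos(p₁·p₂) ≈ 1.929 rad (110.5°).
Interpolate at f = 0.42 with slerp weights a = sin((1−f)δ)/sin δ ≈ 0.960, b = sin(fδ)/sin δ ≈ 0.773.
p = a·p₁ + b·p₂ ≈ (0.588, 0.437, 0.680); φ = arcsin(p_z) ≈ 42.87°, λ = atan2(p_y, p_x) ≈ 36.61°.

≈ lat 43°, lon 37°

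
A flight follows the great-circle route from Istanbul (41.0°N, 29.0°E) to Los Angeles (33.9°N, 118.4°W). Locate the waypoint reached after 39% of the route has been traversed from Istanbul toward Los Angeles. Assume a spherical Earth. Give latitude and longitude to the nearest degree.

≈ 69°N, 23°W

The haversine formula gives a central angle δ ≈ 1.733 rad (99.3°) between the endpoints.
Interpolate at f = 0.39 with slerp weights a = sin((1−f)δ)/sin δ ≈ 0.883, b = sin(fδ)/sin δ ≈ 0.634.
p = a·p₁ + b·p₂ ≈ (0.332, -0.140, 0.933); φ = arcsin(p_z) ≈ 68.86°, λ = atan2(p_y, p_x) ≈ -22.84°.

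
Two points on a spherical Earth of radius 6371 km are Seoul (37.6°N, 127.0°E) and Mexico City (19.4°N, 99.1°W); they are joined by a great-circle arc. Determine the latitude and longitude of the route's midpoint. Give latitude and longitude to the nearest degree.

Write both endpoints as unit vectors p₁, p₂ with components (cos φ cos λ, cos φ sin λ, sin φ).
The central angle between the endpoints is δ = arccos(p₁·p₂) ≈ 1.892 rad (108.4°).
Interpolate at f = 1/2 with slerp weights a = sin((1−f)δ)/sin δ ≈ 0.855, b = sin(fδ)/sin δ ≈ 0.855.
p = a·p₁ + b·p₂ ≈ (-0.535, -0.255, 0.805); φ = arcsin(p_z) ≈ 53.65°, λ = atan2(p_y, p_x) ≈ -154.50°.

≈ (54°N, 154°W)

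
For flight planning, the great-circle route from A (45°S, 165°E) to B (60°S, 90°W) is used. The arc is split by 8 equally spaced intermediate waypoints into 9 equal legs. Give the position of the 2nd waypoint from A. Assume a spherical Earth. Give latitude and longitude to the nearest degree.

The haversine formula gives a central angle δ ≈ 1.023 rad (58.6°) between the endpoints.
Interpolate at f = 2/9 with slerp weights a = sin((1−f)δ)/sin δ ≈ 0.837, b = sin(fδ)/sin δ ≈ 0.264.
p = a·p₁ + b·p₂ ≈ (-0.572, 0.021, -0.820); φ = arcsin(p_z) ≈ -55.12°, λ = atan2(p_y, p_x) ≈ 177.88°.

≈ (55°S, 178°E)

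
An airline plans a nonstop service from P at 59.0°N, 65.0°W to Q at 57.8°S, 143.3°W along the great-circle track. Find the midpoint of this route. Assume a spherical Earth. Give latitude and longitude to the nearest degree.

Write both endpoints as unit vectors p₁, p₂ with components (cos φ cos λ, cos φ sin λ, sin φ).
The central angle between the endpoints is δ = arccos(p₁·p₂) ≈ 2.305 rad (132.0°).
Interpolate at f = 1/2 with slerp weights a = sin((1−f)δ)/sin δ ≈ 1.230, b = sin(fδ)/sin δ ≈ 1.230.
p = a·p₁ + b·p₂ ≈ (-0.258, -0.966, 0.014); φ = arcsin(p_z) ≈ 0.77°, λ = atan2(p_y, p_x) ≈ -104.94°.

≈ 1°N, 105°W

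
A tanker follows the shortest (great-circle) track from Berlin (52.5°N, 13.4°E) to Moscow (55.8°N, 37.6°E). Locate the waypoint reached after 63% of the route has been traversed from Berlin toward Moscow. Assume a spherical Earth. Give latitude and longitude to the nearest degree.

≈ (55°N, 28°E)

Write both endpoints as unit vectors p₁, p₂ with components (cos φ cos λ, cos φ sin λ, sin φ).
The central angle between the endpoints is δ = arccos(p₁·p₂) ≈ 0.253 rad (14.5°).
Interpolate at f = 0.63 with slerp weights a = sin((1−f)δ)/sin δ ≈ 0.373, b = sin(fδ)/sin δ ≈ 0.634.
p = a·p₁ + b·p₂ ≈ (0.504, 0.270, 0.821); φ = arcsin(p_z) ≈ 55.15°, λ = atan2(p_y, p_x) ≈ 28.21°.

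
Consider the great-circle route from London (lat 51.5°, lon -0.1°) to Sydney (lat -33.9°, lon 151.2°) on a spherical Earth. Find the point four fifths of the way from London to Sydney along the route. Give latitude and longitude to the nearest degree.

Write both endpoints as unit vectors p₁, p₂ with components (cos φ cos λ, cos φ sin λ, sin φ).
The central angle between the endpoints is δ = arccos(p₁·p₂) ≈ 2.668 rad (152.8°).
Interpolate at f = 4/5 with slerp weights a = sin((1−f)δ)/sin δ ≈ 1.114, b = sin(fδ)/sin δ ≈ 1.852.
p = a·p₁ + b·p₂ ≈ (-0.654, 0.739, -0.161); φ = arcsin(p_z) ≈ -9.28°, λ = atan2(p_y, p_x) ≈ 131.48°.

≈ lat -9°, lon 131°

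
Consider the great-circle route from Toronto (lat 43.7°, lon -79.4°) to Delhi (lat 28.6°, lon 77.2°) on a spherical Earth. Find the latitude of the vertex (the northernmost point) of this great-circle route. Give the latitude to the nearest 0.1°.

≈ 74.9°

The great circle lies in the plane with unit normal n̂ = (p₁ × p₂)/|p₁ × p₂|.
Here n̂_z ≈ +0.260; the vertex latitude is φ_max = arccos|n̂_z| ≈ 74.9°.
Check via Clairaut: cos φ_max = |cos φ₁| · sin C = cos(43.7°)·sin(21.1°) ≈ 0.260, again giving ≈ 74.9°.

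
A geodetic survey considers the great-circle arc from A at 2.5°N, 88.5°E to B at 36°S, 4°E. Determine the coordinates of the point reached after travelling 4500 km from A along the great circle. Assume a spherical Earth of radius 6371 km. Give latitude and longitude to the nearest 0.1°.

The haversine formula gives a central angle δ ≈ 1.519 rad (87.0°) between the endpoints. The total great-circle distance is δ·R ≈ 1.519 × 6371 ≈ 9677 km, so the target fraction is f = 4500/9677 ≈ 0.465.
Interpolate at f ≈ 0.465 with slerp weights a = sin((1−f)δ)/sin δ ≈ 0.727, b = sin(fδ)/sin δ ≈ 0.650.
p = a·p₁ + b·p₂ ≈ (0.544, 0.763, -0.350); φ = arcsin(p_z) ≈ -20.51°, λ = atan2(p_y, p_x) ≈ 54.53°.

≈ 20.5°S, 54.5°E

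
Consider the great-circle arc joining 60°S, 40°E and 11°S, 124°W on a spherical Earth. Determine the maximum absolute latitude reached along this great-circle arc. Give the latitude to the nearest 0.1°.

≈ 81.8°S

The great circle lies in the plane with unit normal n̂ = (p₁ × p₂)/|p₁ × p₂|.
Here n̂_z ≈ -0.142; the vertex latitude is φ_max = arccos|n̂_z| ≈ 81.8°.
Check via Clairaut: cos φ_max = |cos φ₁| · sin C = cos(60.0°)·sin(163.5°) ≈ 0.142, again giving ≈ 81.8°.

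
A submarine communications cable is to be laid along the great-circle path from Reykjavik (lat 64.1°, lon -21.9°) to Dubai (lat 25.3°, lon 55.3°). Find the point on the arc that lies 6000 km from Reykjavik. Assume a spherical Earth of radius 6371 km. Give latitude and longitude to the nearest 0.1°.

Convert each endpoint to a unit vector on the sphere (x = cos φ cos λ, y = cos φ sin λ, z = sin φ).
The central angle between the endpoints is δ = arccos(p₁·p₂) ≈ 1.079 rad (61.8°). The total great-circle distance is δ·R ≈ 1.079 × 6371 ≈ 6876 km, so the target fraction is f = 6000/6876 ≈ 0.873.
Interpolate at f ≈ 0.873 with slerp weights a = sin((1−f)δ)/sin δ ≈ 0.156, b = sin(fδ)/sin δ ≈ 0.917.
p = a·p₁ + b·p₂ ≈ (0.535, 0.656, 0.532); φ = arcsin(p_z) ≈ 32.13°, λ = atan2(p_y, p_x) ≈ 50.81°.

≈ lat 32.1°, lon 50.8°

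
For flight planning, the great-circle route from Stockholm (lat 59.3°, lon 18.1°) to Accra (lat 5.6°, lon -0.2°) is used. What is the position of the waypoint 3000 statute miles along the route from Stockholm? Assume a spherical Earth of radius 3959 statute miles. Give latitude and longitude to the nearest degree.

≈ lat 17°, lon 2°

Convert each endpoint to a unit vector on the sphere (x = cos φ cos λ, y = cos φ sin λ, z = sin φ).
The central angle between the endpoints is δ = arccos(p₁·p₂) ≈ 0.969 rad (55.5°). The total great-circle distance is δ·R ≈ 0.969 × 3959 ≈ 3835 mi, so the target fraction is f = 3000/3835 ≈ 0.782.
Interpolate at f ≈ 0.782 with slerp weights a = sin((1−f)δ)/sin δ ≈ 0.254, b = sin(fδ)/sin δ ≈ 0.834.
p = a·p₁ + b·p₂ ≈ (0.953, 0.037, 0.300); φ = arcsin(p_z) ≈ 17.45°, λ = atan2(p_y, p_x) ≈ 2.25°.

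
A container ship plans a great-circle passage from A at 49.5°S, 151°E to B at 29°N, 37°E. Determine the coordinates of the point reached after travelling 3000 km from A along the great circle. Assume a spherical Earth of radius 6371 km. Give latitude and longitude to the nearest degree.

The haversine formula gives a central angle δ ≈ 2.214 rad (126.8°) between the endpoints. The total great-circle distance is δ·R ≈ 2.214 × 6371 ≈ 14105 km, so the target fraction is f = 3000/14105 ≈ 0.213.
Interpolate at f ≈ 0.213 with slerp weights a = sin((1−f)δ)/sin δ ≈ 1.231, b = sin(fδ)/sin δ ≈ 0.567.
p = a·p₁ + b·p₂ ≈ (-0.303, 0.686, -0.661); φ = arcsin(p_z) ≈ -41.40°, λ = atan2(p_y, p_x) ≈ 113.85°.

≈ 41°S, 114°E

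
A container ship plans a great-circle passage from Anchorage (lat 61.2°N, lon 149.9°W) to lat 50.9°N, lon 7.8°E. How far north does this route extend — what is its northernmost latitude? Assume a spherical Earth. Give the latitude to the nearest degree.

≈ 83°N

The great circle lies in the plane with unit normal n̂ = (p₁ × p₂)/|p₁ × p₂|.
Here n̂_z ≈ +0.126; the vertex latitude is φ_max = arccos|n̂_z| ≈ 82.8°.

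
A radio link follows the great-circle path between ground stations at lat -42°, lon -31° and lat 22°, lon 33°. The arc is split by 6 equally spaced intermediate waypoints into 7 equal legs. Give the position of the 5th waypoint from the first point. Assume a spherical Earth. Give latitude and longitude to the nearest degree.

Write both endpoints as unit vectors p₁, p₂ with components (cos φ cos λ, cos φ sin λ, sin φ).
The central angle between the endpoints is δ = arccos(p₁·p₂) ≈ 1.519 rad (87.1°).
Interpolate at f = 5/7 with slerp weights a = sin((1−f)δ)/sin δ ≈ 0.421, b = sin(fδ)/sin δ ≈ 0.886.
p = a·p₁ + b·p₂ ≈ (0.957, 0.286, 0.050); φ = arcsin(p_z) ≈ 2.86°, λ = atan2(p_y, p_x) ≈ 16.64°.

≈ lat 3°, lon 17°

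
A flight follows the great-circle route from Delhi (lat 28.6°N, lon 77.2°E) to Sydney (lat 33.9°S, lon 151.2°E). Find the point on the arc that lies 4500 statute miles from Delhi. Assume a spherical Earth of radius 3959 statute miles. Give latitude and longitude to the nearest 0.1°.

≈ lat 16.1°S, lon 126.2°E

Write both endpoints as unit vectors p₁, p₂ with components (cos φ cos λ, cos φ sin λ, sin φ).
The central angle between the endpoints is δ = arccos(p₁·p₂) ≈ 1.637 rad (93.8°). The total great-circle distance is δ·R ≈ 1.637 × 3959 ≈ 6481 mi, so the target fraction is f = 4500/6481 ≈ 0.694.
Interpolate at f ≈ 0.694 with slerp weights a = sin((1−f)δ)/sin δ ≈ 0.481, b = sin(fδ)/sin δ ≈ 0.909.
p = a·p₁ + b·p₂ ≈ (-0.568, 0.775, -0.277); φ = arcsin(p_z) ≈ -16.08°, λ = atan2(p_y, p_x) ≈ 126.22°.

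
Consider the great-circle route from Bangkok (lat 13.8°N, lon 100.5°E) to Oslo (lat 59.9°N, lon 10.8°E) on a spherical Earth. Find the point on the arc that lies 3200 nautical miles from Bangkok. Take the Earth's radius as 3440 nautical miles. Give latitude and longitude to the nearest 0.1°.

Write both endpoints as unit vectors p₁, p₂ with components (cos φ cos λ, cos φ sin λ, sin φ).
The central angle between the endpoints is δ = arccos(p₁·p₂) ≈ 1.360 rad (77.9°). The total great-circle distance is δ·R ≈ 1.360 × 3440 ≈ 4680 nmi, so the target fraction is f = 3200/4680 ≈ 0.684.
Interpolate at f ≈ 0.684 with slerp weights a = sin((1−f)δ)/sin δ ≈ 0.426, b = sin(fδ)/sin δ ≈ 0.820.
p = a·p₁ + b·p₂ ≈ (0.328, 0.484, 0.811); φ = arcsin(p_z) ≈ 54.19°, λ = atan2(p_y, p_x) ≈ 55.85°.

≈ lat 54.2°N, lon 55.8°E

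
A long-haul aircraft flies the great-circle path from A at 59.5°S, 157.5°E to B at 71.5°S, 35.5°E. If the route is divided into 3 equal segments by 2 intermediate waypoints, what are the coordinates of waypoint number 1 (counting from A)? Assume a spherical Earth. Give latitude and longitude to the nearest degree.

≈ 72°S, 139°E

Write both endpoints as unit vectors p₁, p₂ with components (cos φ cos λ, cos φ sin λ, sin φ).
The central angle between the endpoints is δ = arccos(p₁·p₂) ≈ 0.750 rad (43.0°).
Interpolate at f = 1/3 with slerp weights a = sin((1−f)δ)/sin δ ≈ 0.703, b = sin(fδ)/sin δ ≈ 0.363.
p = a·p₁ + b·p₂ ≈ (-0.236, 0.203, -0.950); φ = arcsin(p_z) ≈ -71.84°, λ = atan2(p_y, p_x) ≈ 139.24°.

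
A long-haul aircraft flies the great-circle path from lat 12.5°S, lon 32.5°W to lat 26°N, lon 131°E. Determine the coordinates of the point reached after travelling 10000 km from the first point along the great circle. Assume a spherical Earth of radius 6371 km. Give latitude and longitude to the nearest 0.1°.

≈ lat 42.1°N, lon 45.8°E

Write both endpoints as unit vectors p₁, p₂ with components (cos φ cos λ, cos φ sin λ, sin φ).
The central angle between the endpoints is δ = arccos(p₁·p₂) ≈ 2.783 rad (159.4°). The total great-circle distance is δ·R ≈ 2.783 × 6371 ≈ 17728 km, so the target fraction is f = 10000/17728 ≈ 0.564.
Interpolate at f ≈ 0.564 with slerp weights a = sin((1−f)δ)/sin δ ≈ 2.666, b = sin(fδ)/sin δ ≈ 2.846.
p = a·p₁ + b·p₂ ≈ (0.517, 0.532, 0.671); φ = arcsin(p_z) ≈ 42.12°, λ = atan2(p_y, p_x) ≈ 45.84°.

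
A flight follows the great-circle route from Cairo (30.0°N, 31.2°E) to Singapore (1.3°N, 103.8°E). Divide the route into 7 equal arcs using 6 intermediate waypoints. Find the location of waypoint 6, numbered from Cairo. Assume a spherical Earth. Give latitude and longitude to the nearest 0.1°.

The haversine formula gives a central angle δ ≈ 1.297 rad (74.3°) between the endpoints.
Interpolate at f = 6/7 with slerp weights a = sin((1−f)δ)/sin δ ≈ 0.191, b = sin(fδ)/sin δ ≈ 0.931.
p = a·p₁ + b·p₂ ≈ (-0.080, 0.990, 0.117); φ = arcsin(p_z) ≈ 6.71°, λ = atan2(p_y, p_x) ≈ 94.64°.

≈ 6.7°N, 94.6°E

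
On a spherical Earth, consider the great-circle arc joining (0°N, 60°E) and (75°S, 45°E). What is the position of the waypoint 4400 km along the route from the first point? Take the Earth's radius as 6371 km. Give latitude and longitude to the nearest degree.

≈ (39°S, 57°E)

From cos δ = sin φ₁ sin φ₂ + cos φ₁ cos φ₂ cos Δλ, the central angle is δ ≈ 1.318 rad (75.5°). The total great-circle distance is δ·R ≈ 1.318 × 6371 ≈ 8398 km, so the target fraction is f = 4400/8398 ≈ 0.524.
Interpolate at f ≈ 0.524 with slerp weights a = sin((1−f)δ)/sin δ ≈ 0.606, b = sin(fδ)/sin δ ≈ 0.658.
p = a·p₁ + b·p₂ ≈ (0.424, 0.646, -0.635); φ = arcsin(p_z) ≈ -39.46°, λ = atan2(p_y, p_x) ≈ 56.73°.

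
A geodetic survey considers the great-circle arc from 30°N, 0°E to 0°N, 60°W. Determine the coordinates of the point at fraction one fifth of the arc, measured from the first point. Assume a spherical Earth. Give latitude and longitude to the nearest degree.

From cos δ = sin φ₁ sin φ₂ + cos φ₁ cos φ₂ cos Δλ, the central angle is δ ≈ 1.123 rad (64.3°).
Interpolate at f = 1/5 with slerp weights a = sin((1−f)δ)/sin δ ≈ 0.868, b = sin(fδ)/sin δ ≈ 0.247.
p = a·p₁ + b·p₂ ≈ (0.875, -0.214, 0.434); φ = arcsin(p_z) ≈ 25.72°, λ = atan2(p_y, p_x) ≈ -13.74°.

≈ 26°N, 14°W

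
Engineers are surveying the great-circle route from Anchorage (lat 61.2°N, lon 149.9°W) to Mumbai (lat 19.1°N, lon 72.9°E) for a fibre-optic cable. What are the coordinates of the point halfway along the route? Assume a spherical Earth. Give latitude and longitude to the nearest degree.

≈ lat 61°N, lon 102°E

From cos δ = sin φ₁ sin φ₂ + cos φ₁ cos φ₂ cos Δλ, the central angle is δ ≈ 1.618 rad (92.7°).
Interpolate at f = 1/2 with slerp weights a = sin((1−f)δ)/sin δ ≈ 0.724, b = sin(fδ)/sin δ ≈ 0.724.
p = a·p₁ + b·p₂ ≈ (-0.101, 0.479, 0.872); φ = arcsin(p_z) ≈ 60.68°, λ = atan2(p_y, p_x) ≈ 101.86°.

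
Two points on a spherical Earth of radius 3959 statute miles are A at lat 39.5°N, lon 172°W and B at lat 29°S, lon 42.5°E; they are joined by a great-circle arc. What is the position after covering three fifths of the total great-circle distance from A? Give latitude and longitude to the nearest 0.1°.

The haversine formula gives a central angle δ ≈ 2.615 rad (149.8°) between the endpoints.
Interpolate at f = 3/5 with slerp weights a = sin((1−f)δ)/sin δ ≈ 1.722, b = sin(fδ)/sin δ ≈ 1.990.
p = a·p₁ + b·p₂ ≈ (-0.033, 0.991, 0.131); φ = arcsin(p_z) ≈ 7.51°, λ = atan2(p_y, p_x) ≈ 91.89°.

≈ lat 7.5°N, lon 91.9°E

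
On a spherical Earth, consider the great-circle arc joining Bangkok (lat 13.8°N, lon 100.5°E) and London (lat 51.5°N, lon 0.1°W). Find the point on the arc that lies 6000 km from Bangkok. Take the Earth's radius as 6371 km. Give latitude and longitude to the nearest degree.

≈ lat 49°N, lon 51°E

Convert each endpoint to a unit vector on the sphere (x = cos φ cos λ, y = cos φ sin λ, z = sin φ).
The central angle between the endpoints is δ = arccos(p₁·p₂) ≈ 1.495 rad (85.7°). The total great-circle distance is δ·R ≈ 1.495 × 6371 ≈ 9526 km, so the target fraction is f = 6000/9526 ≈ 0.630.
Interpolate at f ≈ 0.630 with slerp weights a = sin((1−f)δ)/sin δ ≈ 0.527, b = sin(fδ)/sin δ ≈ 0.811.
p = a·p₁ + b·p₂ ≈ (0.412, 0.502, 0.760); φ = arcsin(p_z) ≈ 49.50°, λ = atan2(p_y, p_x) ≈ 50.68°.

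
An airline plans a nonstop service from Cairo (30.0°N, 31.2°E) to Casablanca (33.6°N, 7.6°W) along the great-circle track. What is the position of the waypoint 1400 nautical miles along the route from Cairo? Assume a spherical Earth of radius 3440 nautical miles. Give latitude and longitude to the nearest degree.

Convert each endpoint to a unit vector on the sphere (x = cos φ cos λ, y = cos φ sin λ, z = sin φ).
The central angle between the endpoints is δ = arccos(p₁·p₂) ≈ 0.576 rad (33.0°). The total great-circle distance is δ·R ≈ 0.576 × 3440 ≈ 1980 nmi, so the target fraction is f = 1400/1980 ≈ 0.707.
Interpolate at f ≈ 0.707 with slerp weights a = sin((1−f)δ)/sin δ ≈ 0.308, b = sin(fδ)/sin δ ≈ 0.727.
p = a·p₁ + b·p₂ ≈ (0.829, 0.058, 0.557); φ = arcsin(p_z) ≈ 33.82°, λ = atan2(p_y, p_x) ≈ 4.02°.

≈ 34°N, 4°E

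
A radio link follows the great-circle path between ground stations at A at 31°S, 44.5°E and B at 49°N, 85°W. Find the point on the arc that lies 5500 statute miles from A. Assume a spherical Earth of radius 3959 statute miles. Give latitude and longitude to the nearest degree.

From cos δ = sin φ₁ sin φ₂ + cos φ₁ cos φ₂ cos Δλ, the central angle is δ ≈ 2.413 rad (138.3°). The total great-circle distance is δ·R ≈ 2.413 × 3959 ≈ 9555 mi, so the target fraction is f = 5500/9555 ≈ 0.576.
Interpolate at f ≈ 0.576 with slerp weights a = sin((1−f)δ)/sin δ ≈ 1.284, b = sin(fδ)/sin δ ≈ 1.478.
p = a·p₁ + b·p₂ ≈ (0.869, -0.195, 0.454); φ = arcsin(p_z) ≈ 27.02°, λ = atan2(p_y, p_x) ≈ -12.62°.

≈ 27°N, 13°W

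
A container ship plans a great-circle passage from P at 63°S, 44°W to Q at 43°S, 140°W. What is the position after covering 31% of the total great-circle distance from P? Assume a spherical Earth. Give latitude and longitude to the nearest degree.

Convert each endpoint to a unit vector on the sphere (x = cos φ cos λ, y = cos φ sin λ, z = sin φ).
The central angle between the endpoints is δ = arccos(p₁·p₂) ≈ 0.961 rad (55.0°).
Interpolate at f = 0.31 with slerp weights a = sin((1−f)δ)/sin δ ≈ 0.751, b = sin(fδ)/sin δ ≈ 0.358.
p = a·p₁ + b·p₂ ≈ (0.045, -0.405, -0.913); φ = arcsin(p_z) ≈ -65.95°, λ = atan2(p_y, p_x) ≈ -83.71°.

≈ 66°S, 84°W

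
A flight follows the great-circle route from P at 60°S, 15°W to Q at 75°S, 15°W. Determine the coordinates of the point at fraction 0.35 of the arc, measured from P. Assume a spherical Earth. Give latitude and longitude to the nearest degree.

≈ 65°S, 15°W

Convert each endpoint to a unit vector on the sphere (x = cos φ cos λ, y = cos φ sin λ, z = sin φ).
The central angle between the endpoints is δ = arccos(p₁·p₂) ≈ 0.262 rad (15.0°).
Interpolate at f = 0.35 with slerp weights a = sin((1−f)δ)/sin δ ≈ 0.654, b = sin(fδ)/sin δ ≈ 0.354.
p = a·p₁ + b·p₂ ≈ (0.404, -0.108, -0.908); φ = arcsin(p_z) ≈ -65.25°, λ = atan2(p_y, p_x) ≈ -15.00°.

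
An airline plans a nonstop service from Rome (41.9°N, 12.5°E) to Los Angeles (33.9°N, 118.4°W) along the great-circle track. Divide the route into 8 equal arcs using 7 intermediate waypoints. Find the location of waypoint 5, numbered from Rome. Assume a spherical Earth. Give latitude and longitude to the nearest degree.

≈ (58°N, 81°W)

Write both endpoints as unit vectors p₁, p₂ with components (cos φ cos λ, cos φ sin λ, sin φ).
The central angle between the endpoints is δ = arccos(p₁·p₂) ≈ 1.603 rad (91.8°).
Interpolate at f = 5/8 with slerp weights a = sin((1−f)δ)/sin δ ≈ 0.566, b = sin(fδ)/sin δ ≈ 0.843.
p = a·p₁ + b·p₂ ≈ (0.078, -0.524, 0.848); φ = arcsin(p_z) ≈ 57.99°, λ = atan2(p_y, p_x) ≈ -81.49°.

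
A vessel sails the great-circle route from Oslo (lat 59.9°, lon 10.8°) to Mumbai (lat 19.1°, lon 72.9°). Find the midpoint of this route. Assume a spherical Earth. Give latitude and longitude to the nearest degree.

≈ lat 43°, lon 52°

From cos δ = sin φ₁ sin φ₂ + cos φ₁ cos φ₂ cos Δλ, the central angle is δ ≈ 1.042 rad (59.7°).
Interpolate at f = 1/2 with slerp weights a = sin((1−f)δ)/sin δ ≈ 0.576, b = sin(fδ)/sin δ ≈ 0.576.
p = a·p₁ + b·p₂ ≈ (0.444, 0.575, 0.687); φ = arcsin(p_z) ≈ 43.42°, λ = atan2(p_y, p_x) ≈ 52.31°.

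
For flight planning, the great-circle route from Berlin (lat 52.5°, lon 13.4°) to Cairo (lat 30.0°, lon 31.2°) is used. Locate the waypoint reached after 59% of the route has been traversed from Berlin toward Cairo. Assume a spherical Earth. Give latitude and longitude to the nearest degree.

≈ lat 40°, lon 25°

The haversine formula gives a central angle δ ≈ 0.454 rad (26.0°) between the endpoints.
Interpolate at f = 0.59 with slerp weights a = sin((1−f)δ)/sin δ ≈ 0.422, b = sin(fδ)/sin δ ≈ 0.603.
p = a·p₁ + b·p₂ ≈ (0.697, 0.330, 0.637); φ = arcsin(p_z) ≈ 39.53°, λ = atan2(p_y, p_x) ≈ 25.36°.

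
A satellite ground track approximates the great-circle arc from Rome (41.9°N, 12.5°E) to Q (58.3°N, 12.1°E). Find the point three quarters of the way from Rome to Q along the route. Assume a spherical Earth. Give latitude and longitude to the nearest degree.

From cos δ = sin φ₁ sin φ₂ + cos φ₁ cos φ₂ cos Δλ, the central angle is δ ≈ 0.286 rad (16.4°).
Interpolate at f = 3/4 with slerp weights a = sin((1−f)δ)/sin δ ≈ 0.253, b = sin(fδ)/sin δ ≈ 0.755.
p = a·p₁ + b·p₂ ≈ (0.572, 0.124, 0.811); φ = arcsin(p_z) ≈ 54.20°, λ = atan2(p_y, p_x) ≈ 12.23°.

≈ (54°N, 12°E)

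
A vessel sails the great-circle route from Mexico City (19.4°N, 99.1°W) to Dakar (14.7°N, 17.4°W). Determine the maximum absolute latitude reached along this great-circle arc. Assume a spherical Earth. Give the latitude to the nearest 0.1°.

The great circle lies in the plane with unit normal n̂ = (p₁ × p₂)/|p₁ × p₂|.
Here n̂_z ≈ +0.925; the vertex latitude is φ_max = arccos|n̂_z| ≈ 22.4°.
Check via Clairaut: cos φ_max = |cos φ₁| · sin C = cos(19.4°)·sin(78.6°) ≈ 0.925, again giving ≈ 22.4°.

≈ 22.4°N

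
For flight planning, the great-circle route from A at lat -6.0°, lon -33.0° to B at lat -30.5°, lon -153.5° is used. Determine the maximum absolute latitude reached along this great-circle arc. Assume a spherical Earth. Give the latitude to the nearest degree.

≈ -37°

The great circle lies in the plane with unit normal n̂ = (p₁ × p₂)/|p₁ × p₂|.
Here n̂_z ≈ -0.799; the vertex latitude is φ_max = arccos|n̂_z| ≈ 37.0°.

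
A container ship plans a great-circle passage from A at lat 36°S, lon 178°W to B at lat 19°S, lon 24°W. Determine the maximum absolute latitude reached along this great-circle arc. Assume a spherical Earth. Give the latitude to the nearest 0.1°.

The great circle lies in the plane with unit normal n̂ = (p₁ × p₂)/|p₁ × p₂|.
Here n̂_z ≈ +0.386; the vertex latitude is φ_max = arccos|n̂_z| ≈ 67.3°.
Check via Clairaut: cos φ_max = |cos φ₁| · sin C = cos(36.0°)·sin(151.5°) ≈ 0.386, again giving ≈ 67.3°.

≈ 67.3°S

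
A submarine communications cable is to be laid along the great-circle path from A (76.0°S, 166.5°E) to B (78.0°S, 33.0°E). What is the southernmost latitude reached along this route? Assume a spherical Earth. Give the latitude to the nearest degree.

The great circle lies in the plane with unit normal n̂ = (p₁ × p₂)/|p₁ × p₂|.
Here n̂_z ≈ -0.090; the vertex latitude is φ_max = arccos|n̂_z| ≈ 84.8°.
Check via Clairaut: cos φ_max = |cos φ₁| · sin C = cos(76.0°)·sin(158.1°) ≈ 0.090, again giving ≈ 84.8°.

≈ 85°S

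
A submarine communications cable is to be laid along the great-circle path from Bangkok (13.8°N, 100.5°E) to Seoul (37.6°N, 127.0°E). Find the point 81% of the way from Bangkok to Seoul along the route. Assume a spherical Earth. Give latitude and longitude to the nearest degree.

≈ 34°N, 121°E

The haversine formula gives a central angle δ ≈ 0.584 rad (33.5°) between the endpoints.
Interpolate at f = 0.81 with slerp weights a = sin((1−f)δ)/sin δ ≈ 0.201, b = sin(fδ)/sin δ ≈ 0.826.
p = a·p₁ + b·p₂ ≈ (-0.430, 0.715, 0.552); φ = arcsin(p_z) ≈ 33.51°, λ = atan2(p_y, p_x) ≈ 121.01°.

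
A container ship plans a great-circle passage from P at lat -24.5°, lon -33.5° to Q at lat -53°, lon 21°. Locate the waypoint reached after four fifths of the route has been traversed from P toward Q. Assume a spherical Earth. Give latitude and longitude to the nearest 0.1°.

Write both endpoints as unit vectors p₁, p₂ with components (cos φ cos λ, cos φ sin λ, sin φ).
The central angle between the endpoints is δ = arccos(p₁·p₂) ≈ 0.864 rad (49.5°).
Interpolate at f = 4/5 with slerp weights a = sin((1−f)δ)/sin δ ≈ 0.226, b = sin(fδ)/sin δ ≈ 0.838.
p = a·p₁ + b·p₂ ≈ (0.643, 0.067, -0.763); φ = arcsin(p_z) ≈ -49.75°, λ = atan2(p_y, p_x) ≈ 5.97°.

≈ lat -49.8°, lon 6.0°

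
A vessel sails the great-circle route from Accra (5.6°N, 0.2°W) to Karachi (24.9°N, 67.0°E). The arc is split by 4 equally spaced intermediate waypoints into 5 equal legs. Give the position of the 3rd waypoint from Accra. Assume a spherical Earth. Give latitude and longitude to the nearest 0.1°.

Write both endpoints as unit vectors p₁, p₂ with components (cos φ cos λ, cos φ sin λ, sin φ).
The central angle between the endpoints is δ = arccos(p₁·p₂) ≈ 1.169 rad (67.0°).
Interpolate at f = 3/5 with slerp weights a = sin((1−f)δ)/sin δ ≈ 0.490, b = sin(fδ)/sin δ ≈ 0.701.
p = a·p₁ + b·p₂ ≈ (0.736, 0.584, 0.343); φ = arcsin(p_z) ≈ 20.06°, λ = atan2(p_y, p_x) ≈ 38.42°.

≈ 20.1°N, 38.4°E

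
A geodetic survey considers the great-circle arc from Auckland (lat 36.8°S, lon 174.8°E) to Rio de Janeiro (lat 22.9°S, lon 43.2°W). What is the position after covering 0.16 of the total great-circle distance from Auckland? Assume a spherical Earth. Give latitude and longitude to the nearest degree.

The haversine formula gives a central angle δ ≈ 1.926 rad (110.4°) between the endpoints.
Interpolate at f = 0.16 with slerp weights a = sin((1−f)δ)/sin δ ≈ 1.066, b = sin(fδ)/sin δ ≈ 0.324.
p = a·p₁ + b·p₂ ≈ (-0.632, -0.127, -0.764); φ = arcsin(p_z) ≈ -49.84°, λ = atan2(p_y, p_x) ≈ -168.67°.

≈ lat 50°S, lon 169°W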